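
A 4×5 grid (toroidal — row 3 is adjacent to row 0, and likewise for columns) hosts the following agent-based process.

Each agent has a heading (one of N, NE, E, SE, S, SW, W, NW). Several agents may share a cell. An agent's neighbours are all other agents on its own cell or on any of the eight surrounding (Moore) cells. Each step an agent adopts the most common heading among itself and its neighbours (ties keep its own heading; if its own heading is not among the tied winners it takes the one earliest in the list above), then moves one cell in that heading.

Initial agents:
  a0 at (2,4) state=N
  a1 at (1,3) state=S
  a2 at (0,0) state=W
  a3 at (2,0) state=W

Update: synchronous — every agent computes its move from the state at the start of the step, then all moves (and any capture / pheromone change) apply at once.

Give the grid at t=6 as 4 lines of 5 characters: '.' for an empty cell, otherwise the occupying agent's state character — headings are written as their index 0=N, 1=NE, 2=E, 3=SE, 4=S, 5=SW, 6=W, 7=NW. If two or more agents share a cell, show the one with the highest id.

....6
....6
....6
....6

t=1: a0@(1,4):N a1@(2,3):S a2@(0,4):W a3@(2,4):W
t=2: a0@(1,3):W a1@(3,3):S a2@(0,3):W a3@(2,3):W
t=3: a0@(1,2):W a1@(3,2):W a2@(0,2):W a3@(2,2):W
t=4: a0@(1,1):W a1@(3,1):W a2@(0,1):W a3@(2,1):W
t=5: a0@(1,0):W a1@(3,0):W a2@(0,0):W a3@(2,0):W
t=6: a0@(1,4):W a1@(3,4):W a2@(0,4):W a3@(2,4):W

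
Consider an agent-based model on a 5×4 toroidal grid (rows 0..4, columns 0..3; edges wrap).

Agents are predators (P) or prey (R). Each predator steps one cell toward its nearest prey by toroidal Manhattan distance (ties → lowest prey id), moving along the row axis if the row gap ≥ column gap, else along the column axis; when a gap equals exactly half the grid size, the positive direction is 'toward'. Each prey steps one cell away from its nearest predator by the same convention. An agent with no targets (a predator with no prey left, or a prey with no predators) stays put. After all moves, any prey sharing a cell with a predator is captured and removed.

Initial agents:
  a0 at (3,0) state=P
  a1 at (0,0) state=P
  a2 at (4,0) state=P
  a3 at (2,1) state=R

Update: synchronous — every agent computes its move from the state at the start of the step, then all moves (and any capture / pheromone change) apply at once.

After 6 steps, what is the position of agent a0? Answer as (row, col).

t=1: a0@(2,0):P a1@(1,0):P a2@(3,0):P a3@(1,1):R
t=2: a0@(1,0):P a1@(1,1):P a2@(2,0):P a3@(1,2):R
t=3: a0@(1,1):P a1@(1,2):P a2@(2,1):P a3@(1,3):R
t=4: a0@(1,2):P a1@(1,3):P a2@(2,2):P a3@(1,0):R
t=5: a0@(1,3):P a1@(1,0):P a2@(2,3):P a3@(1,1):R
t=6: a0@(1,0):P a1@(1,1):P a2@(2,0):P a3@(1,2):R

(1, 0)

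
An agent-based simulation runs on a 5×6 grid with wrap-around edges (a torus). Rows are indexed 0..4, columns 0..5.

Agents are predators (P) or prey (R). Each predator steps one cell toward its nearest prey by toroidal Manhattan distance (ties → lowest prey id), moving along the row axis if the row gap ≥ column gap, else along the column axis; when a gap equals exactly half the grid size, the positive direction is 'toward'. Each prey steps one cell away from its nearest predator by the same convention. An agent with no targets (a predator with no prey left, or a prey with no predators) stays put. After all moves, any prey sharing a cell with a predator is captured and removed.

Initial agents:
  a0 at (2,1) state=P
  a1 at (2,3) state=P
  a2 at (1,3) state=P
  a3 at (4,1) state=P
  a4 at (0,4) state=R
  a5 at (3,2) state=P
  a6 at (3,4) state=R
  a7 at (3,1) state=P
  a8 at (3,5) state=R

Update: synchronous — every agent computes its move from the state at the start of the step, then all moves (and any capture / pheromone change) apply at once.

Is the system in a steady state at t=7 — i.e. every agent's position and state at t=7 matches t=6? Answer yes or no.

yes

t=1: a0@(2,0):P a1@(3,3):P a2@(0,3):P a3@(4,0):P a4@(4,4):R a5@(3,3):P a6@(4,4):R a7@(3,0):P a8@(3,4):R
t=2: a0@(2,5):P a1@(3,4):P a2@(4,3):P a3@(4,5):P a4@(0,4):R a5@(3,4):P a6@(0,4):R a7@(3,5):P
t=3: a0@(1,5):P a1@(4,4):P a2@(0,3):P a3@(0,5):P a4@(1,4):R a5@(4,4):P a6@(1,4):R a7@(4,5):P
t=4: a0@(1,4):P a1@(0,4):P a2@(1,3):P a3@(1,5):P a5@(0,4):P a7@(0,5):P
t=5: (unchanged — steady state)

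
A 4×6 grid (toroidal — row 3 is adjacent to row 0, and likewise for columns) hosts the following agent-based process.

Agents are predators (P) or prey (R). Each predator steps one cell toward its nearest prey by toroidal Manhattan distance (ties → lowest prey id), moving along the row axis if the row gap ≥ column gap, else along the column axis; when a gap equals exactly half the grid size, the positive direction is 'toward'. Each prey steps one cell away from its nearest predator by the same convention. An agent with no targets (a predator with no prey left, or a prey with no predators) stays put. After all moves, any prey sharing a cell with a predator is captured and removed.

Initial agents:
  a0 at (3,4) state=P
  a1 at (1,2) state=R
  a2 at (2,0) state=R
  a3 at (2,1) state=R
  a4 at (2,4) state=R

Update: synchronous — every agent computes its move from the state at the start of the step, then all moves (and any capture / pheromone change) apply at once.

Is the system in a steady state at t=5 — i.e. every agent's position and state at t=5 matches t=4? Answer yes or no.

no

t=1: a0@(2,4):P a1@(0,2):R a2@(2,1):R a3@(2,0):R a4@(1,4):R
t=2: a0@(1,4):P a1@(3,2):R a2@(2,0):R a3@(2,1):R a4@(0,4):R
t=3: a0@(0,4):P a1@(2,2):R a2@(2,1):R a3@(2,0):R a4@(3,4):R
t=4: a0@(3,4):P a1@(1,2):R a2@(2,0):R a3@(1,0):R a4@(2,4):R
t=5: a0@(2,4):P a1@(0,2):R a2@(2,1):R a3@(0,0):R a4@(1,4):R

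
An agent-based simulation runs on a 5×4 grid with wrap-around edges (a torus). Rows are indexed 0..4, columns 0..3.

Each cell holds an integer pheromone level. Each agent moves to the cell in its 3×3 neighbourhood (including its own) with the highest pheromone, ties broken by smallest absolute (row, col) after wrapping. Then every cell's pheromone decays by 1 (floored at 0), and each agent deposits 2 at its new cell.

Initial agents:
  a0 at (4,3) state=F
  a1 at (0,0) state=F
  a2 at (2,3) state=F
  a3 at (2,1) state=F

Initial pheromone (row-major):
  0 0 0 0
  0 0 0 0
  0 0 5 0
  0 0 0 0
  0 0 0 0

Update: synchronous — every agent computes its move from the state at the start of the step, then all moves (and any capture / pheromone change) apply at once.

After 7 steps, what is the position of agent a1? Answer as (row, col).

t=1: a0@(0,0) a1@(0,0) a2@(2,2) a3@(2,2) | pheromone: 4 0 0 0 / 0 0 0 0 / 0 0 8 0 / 0 0 0 0 / 0 0 0 0
t=2: a0@(0,0) a1@(0,0) a2@(2,2) a3@(2,2) | pheromone: 7 0 0 0 / 0 0 0 0 / 0 0 11 0 / 0 0 0 0 / 0 0 0 0
t=3: a0@(0,0) a1@(0,0) a2@(2,2) a3@(2,2) | pheromone: 10 0 0 0 / 0 0 0 0 / 0 0 14 0 / 0 0 0 0 / 0 0 0 0
t=4: a0@(0,0) a1@(0,0) a2@(2,2) a3@(2,2) | pheromone: 13 0 0 0 / 0 0 0 0 / 0 0 17 0 / 0 0 0 0 / 0 0 0 0
t=5: a0@(0,0) a1@(0,0) a2@(2,2) a3@(2,2) | pheromone: 16 0 0 0 / 0 0 0 0 / 0 0 20 0 / 0 0 0 0 / 0 0 0 0
t=6: a0@(0,0) a1@(0,0) a2@(2,2) a3@(2,2) | pheromone: 19 0 0 0 / 0 0 0 0 / 0 0 23 0 / 0 0 0 0 / 0 0 0 0
t=7: a0@(0,0) a1@(0,0) a2@(2,2) a3@(2,2) | pheromone: 22 0 0 0 / 0 0 0 0 / 0 0 26 0 / 0 0 0 0 / 0 0 0 0

(0, 0)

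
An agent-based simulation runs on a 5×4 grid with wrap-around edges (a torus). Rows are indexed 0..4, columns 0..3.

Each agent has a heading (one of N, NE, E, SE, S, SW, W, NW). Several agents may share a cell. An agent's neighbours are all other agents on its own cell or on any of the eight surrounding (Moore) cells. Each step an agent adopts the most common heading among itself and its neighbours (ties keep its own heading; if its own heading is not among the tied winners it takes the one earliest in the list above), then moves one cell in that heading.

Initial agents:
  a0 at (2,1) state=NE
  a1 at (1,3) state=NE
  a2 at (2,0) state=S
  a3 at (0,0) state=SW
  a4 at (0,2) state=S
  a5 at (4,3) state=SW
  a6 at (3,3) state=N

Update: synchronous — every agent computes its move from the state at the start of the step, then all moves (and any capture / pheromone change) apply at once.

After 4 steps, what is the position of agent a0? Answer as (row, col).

(3, 1)

t=1: a0@(1,2):NE a1@(2,3):S a2@(1,1):NE a3@(1,3):SW a4@(1,2):S a5@(0,2):SW a6@(2,3):N
t=2: a0@(0,3):NE a1@(3,3):S a2@(0,2):NE a3@(2,2):SW a4@(2,2):S a5@(1,1):SW a6@(3,3):S
t=3: a0@(4,0):NE a1@(4,3):S a2@(4,3):NE a3@(3,2):S a4@(3,2):S a5@(2,0):SW a6@(4,3):S
t=4: a0@(3,1):NE a1@(0,3):S a2@(0,3):S a3@(4,2):S a4@(4,2):S a5@(3,3):SW a6@(0,3):S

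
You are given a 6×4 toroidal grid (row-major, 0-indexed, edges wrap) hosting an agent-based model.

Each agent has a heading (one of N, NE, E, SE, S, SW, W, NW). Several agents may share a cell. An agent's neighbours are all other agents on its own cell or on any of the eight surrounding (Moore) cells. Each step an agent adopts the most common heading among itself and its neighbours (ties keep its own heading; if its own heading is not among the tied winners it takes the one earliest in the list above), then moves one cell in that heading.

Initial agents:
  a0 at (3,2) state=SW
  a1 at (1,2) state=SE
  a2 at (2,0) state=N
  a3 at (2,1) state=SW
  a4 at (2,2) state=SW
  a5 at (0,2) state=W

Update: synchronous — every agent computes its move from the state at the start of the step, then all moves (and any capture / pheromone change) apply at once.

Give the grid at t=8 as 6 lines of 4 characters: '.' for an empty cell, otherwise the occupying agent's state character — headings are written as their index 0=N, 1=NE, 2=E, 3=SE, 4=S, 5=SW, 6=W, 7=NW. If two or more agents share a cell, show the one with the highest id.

t=1: a0@(4,1):SW a1@(2,1):SW a2@(1,0):N a3@(3,0):SW a4@(3,1):SW a5@(0,1):W
t=2: a0@(5,0):SW a1@(3,0):SW a2@(0,0):N a3@(4,3):SW a4@(4,0):SW a5@(0,0):W
t=3: a0@(0,3):SW a1@(4,3):SW a2@(5,0):N a3@(5,2):SW a4@(5,3):SW a5@(0,3):W
t=4: a0@(1,2):SW a1@(5,2):SW a2@(0,3):SW a3@(0,1):SW a4@(0,2):SW a5@(1,2):SW
t=5: a0@(2,1):SW a1@(0,1):SW a2@(1,2):SW a3@(1,0):SW a4@(1,1):SW a5@(2,1):SW
t=6: a0@(3,0):SW a1@(1,0):SW a2@(2,1):SW a3@(2,3):SW a4@(2,0):SW a5@(3,0):SW
t=7: a0@(4,3):SW a1@(2,3):SW a2@(3,0):SW a3@(3,2):SW a4@(3,3):SW a5@(4,3):SW
t=8: a0@(5,2):SW a1@(3,2):SW a2@(4,3):SW a3@(4,1):SW a4@(4,2):SW a5@(5,2):SW

....
....
....
..5.
.555
..5.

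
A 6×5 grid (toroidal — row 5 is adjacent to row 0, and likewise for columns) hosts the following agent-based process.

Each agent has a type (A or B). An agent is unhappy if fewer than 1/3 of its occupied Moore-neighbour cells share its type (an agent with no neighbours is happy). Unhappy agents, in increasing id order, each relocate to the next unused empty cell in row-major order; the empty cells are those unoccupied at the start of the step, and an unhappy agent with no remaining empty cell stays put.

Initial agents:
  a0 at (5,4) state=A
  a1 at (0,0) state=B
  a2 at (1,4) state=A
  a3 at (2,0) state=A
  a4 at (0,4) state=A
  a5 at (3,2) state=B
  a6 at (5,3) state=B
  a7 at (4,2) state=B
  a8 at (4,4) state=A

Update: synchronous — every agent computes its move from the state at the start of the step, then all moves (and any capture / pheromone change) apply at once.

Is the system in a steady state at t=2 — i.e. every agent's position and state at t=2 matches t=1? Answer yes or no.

t=1: a0@(5,4):A a1@(0,1):B a2@(1,4):A a3@(2,0):A a4@(0,4):A a5@(3,2):B a6@(0,2):B a7@(4,2):B a8@(4,4):A
t=2: (unchanged — steady state)

yes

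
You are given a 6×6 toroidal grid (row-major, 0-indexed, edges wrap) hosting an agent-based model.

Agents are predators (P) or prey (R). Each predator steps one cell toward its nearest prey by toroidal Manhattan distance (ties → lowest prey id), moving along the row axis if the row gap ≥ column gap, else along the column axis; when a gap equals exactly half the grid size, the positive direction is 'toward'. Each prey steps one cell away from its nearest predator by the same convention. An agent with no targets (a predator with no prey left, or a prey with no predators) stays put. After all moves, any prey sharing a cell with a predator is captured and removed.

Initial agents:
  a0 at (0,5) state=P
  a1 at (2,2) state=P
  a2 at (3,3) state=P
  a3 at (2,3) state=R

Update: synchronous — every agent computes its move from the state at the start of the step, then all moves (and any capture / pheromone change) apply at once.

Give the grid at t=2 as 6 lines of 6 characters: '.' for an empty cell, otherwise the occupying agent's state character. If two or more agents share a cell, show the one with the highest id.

......
......
....PP
......
......
......

t=1: a0@(1,5):P a1@(2,3):P a2@(2,3):P a3@(2,4):R
t=2: a0@(2,5):P a1@(2,4):P a2@(2,4):P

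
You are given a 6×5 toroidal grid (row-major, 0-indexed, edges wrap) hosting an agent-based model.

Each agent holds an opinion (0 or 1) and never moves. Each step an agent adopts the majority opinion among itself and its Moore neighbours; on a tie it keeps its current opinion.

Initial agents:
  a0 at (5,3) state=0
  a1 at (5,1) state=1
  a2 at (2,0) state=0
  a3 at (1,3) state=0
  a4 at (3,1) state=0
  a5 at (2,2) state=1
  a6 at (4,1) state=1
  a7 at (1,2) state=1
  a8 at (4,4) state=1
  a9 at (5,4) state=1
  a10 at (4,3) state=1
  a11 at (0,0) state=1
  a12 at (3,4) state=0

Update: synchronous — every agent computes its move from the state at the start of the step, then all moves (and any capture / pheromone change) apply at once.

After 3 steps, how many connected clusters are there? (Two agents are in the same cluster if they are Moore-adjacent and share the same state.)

3

t=1: a0@(5,3):1 a1@(5,1):1 a2@(2,0):0 a3@(1,3):1 a4@(3,1):0 a5@(2,2):1 a6@(4,1):1 a7@(1,2):1 a8@(4,4):1 a9@(5,4):1 a10@(4,3):1 a11@(0,0):1 a12@(3,4):0
t=2: (unchanged — steady state)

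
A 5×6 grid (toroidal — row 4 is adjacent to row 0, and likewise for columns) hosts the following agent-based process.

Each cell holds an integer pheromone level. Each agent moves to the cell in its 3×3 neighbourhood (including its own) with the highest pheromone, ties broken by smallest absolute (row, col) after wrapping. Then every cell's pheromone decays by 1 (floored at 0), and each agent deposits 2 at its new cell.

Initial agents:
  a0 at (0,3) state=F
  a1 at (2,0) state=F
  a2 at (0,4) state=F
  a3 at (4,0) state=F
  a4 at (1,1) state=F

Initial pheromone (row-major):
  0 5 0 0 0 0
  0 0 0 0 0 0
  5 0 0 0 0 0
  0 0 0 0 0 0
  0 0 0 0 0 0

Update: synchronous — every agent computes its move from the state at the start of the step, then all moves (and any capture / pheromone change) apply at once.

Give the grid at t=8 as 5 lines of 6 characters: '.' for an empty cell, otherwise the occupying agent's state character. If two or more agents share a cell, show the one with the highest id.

t=1: a0@(0,2) a1@(2,0) a2@(0,3) a3@(0,1) a4@(0,1) | pheromone: 0 8 2 2 0 0 / 0 0 0 0 0 0 / 6 0 0 0 0 0 / 0 0 0 0 0 0 / 0 0 0 0 0 0
t=2: a0@(0,1) a1@(2,0) a2@(0,2) a3@(0,1) a4@(0,1) | pheromone: 0 13 3 1 0 0 / 0 0 0 0 0 0 / 7 0 0 0 0 0 / 0 0 0 0 0 0 / 0 0 0 0 0 0
t=3: a0@(0,1) a1@(2,0) a2@(0,1) a3@(0,1) a4@(0,1) | pheromone: 0 20 2 0 0 0 / 0 0 0 0 0 0 / 8 0 0 0 0 0 / 0 0 0 0 0 0 / 0 0 0 0 0 0
t=4: a0@(0,1) a1@(2,0) a2@(0,1) a3@(0,1) a4@(0,1) | pheromone: 0 27 1 0 0 0 / 0 0 0 0 0 0 / 9 0 0 0 0 0 / 0 0 0 0 0 0 / 0 0 0 0 0 0
t=5: a0@(0,1) a1@(2,0) a2@(0,1) a3@(0,1) a4@(0,1) | pheromone: 0 34 0 0 0 0 / 0 0 0 0 0 0 / 10 0 0 0 0 0 / 0 0 0 0 0 0 / 0 0 0 0 0 0
t=6: a0@(0,1) a1@(2,0) a2@(0,1) a3@(0,1) a4@(0,1) | pheromone: 0 41 0 0 0 0 / 0 0 0 0 0 0 / 11 0 0 0 0 0 / 0 0 0 0 0 0 / 0 0 0 0 0 0
t=7: a0@(0,1) a1@(2,0) a2@(0,1) a3@(0,1) a4@(0,1) | pheromone: 0 48 0 0 0 0 / 0 0 0 0 0 0 / 12 0 0 0 0 0 / 0 0 0 0 0 0 / 0 0 0 0 0 0
t=8: a0@(0,1) a1@(2,0) a2@(0,1) a3@(0,1) a4@(0,1) | pheromone: 0 55 0 0 0 0 / 0 0 0 0 0 0 / 13 0 0 0 0 0 / 0 0 0 0 0 0 / 0 0 0 0 0 0

.F....
......
F.....
......
......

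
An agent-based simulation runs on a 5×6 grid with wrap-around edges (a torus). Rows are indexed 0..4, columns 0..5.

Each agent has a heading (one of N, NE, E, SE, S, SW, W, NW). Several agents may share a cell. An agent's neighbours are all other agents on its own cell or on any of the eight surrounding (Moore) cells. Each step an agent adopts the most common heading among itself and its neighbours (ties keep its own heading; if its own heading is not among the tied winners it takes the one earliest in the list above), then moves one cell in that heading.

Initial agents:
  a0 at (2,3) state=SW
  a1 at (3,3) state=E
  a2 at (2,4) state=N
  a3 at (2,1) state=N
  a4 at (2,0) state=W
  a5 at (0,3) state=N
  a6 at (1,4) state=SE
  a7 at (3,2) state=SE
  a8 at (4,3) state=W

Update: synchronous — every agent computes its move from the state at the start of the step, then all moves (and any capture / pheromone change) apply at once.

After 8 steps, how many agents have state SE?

t=1: a0@(3,4):SE a1@(3,4):E a2@(1,4):N a3@(1,1):N a4@(2,5):W a5@(4,3):N a6@(0,4):N a7@(4,3):SE a8@(4,2):W
t=2: a0@(4,5):SE a1@(4,5):SE a2@(0,4):N a3@(0,1):N a4@(2,4):W a5@(3,3):N a6@(4,4):N a7@(0,4):SE a8@(4,1):W
t=3: a0@(0,0):SE a1@(0,0):SE a2@(1,5):SE a3@(4,1):N a4@(2,3):W a5@(2,3):N a6@(3,4):N a7@(1,5):SE a8@(4,0):W
t=4: a0@(1,1):SE a1@(1,1):SE a2@(2,0):SE a3@(0,2):SE a4@(1,3):N a5@(1,3):N a6@(2,4):N a7@(2,0):SE a8@(0,1):SE
t=5: a0@(2,2):SE a1@(2,2):SE a2@(3,1):SE a3@(1,3):SE a4@(0,3):N a5@(0,3):N a6@(1,4):N a7@(3,1):SE a8@(1,2):SE
t=6: a0@(3,3):SE a1@(3,3):SE a2@(4,2):SE a3@(2,4):SE a4@(4,3):N a5@(4,3):N a6@(0,4):N a7@(4,2):SE a8@(2,3):SE
t=7: a0@(4,4):SE a1@(4,4):SE a2@(0,3):SE a3@(3,5):SE a4@(0,4):SE a5@(0,4):SE a6@(4,4):N a7@(0,3):SE a8@(3,4):SE
t=8: a0@(0,5):SE a1@(0,5):SE a2@(1,4):SE a3@(4,0):SE a4@(1,5):SE a5@(1,5):SE a6@(0,5):SE a7@(1,4):SE a8@(4,5):SE

9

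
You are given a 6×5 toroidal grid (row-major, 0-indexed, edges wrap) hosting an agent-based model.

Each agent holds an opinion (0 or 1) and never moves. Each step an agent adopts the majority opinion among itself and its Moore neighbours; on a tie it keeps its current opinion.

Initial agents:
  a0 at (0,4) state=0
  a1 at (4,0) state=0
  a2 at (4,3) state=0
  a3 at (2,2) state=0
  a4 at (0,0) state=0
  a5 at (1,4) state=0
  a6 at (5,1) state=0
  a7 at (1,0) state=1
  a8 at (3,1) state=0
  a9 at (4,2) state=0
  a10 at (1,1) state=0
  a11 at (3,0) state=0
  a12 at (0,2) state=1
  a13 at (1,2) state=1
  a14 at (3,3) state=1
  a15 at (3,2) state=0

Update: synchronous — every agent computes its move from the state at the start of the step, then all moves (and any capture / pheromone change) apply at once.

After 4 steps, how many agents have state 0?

t=1: a0@(0,4):0 a1@(4,0):0 a2@(4,3):0 a3@(2,2):0 a4@(0,0):0 a5@(1,4):0 a6@(5,1):0 a7@(1,0):0 a8@(3,1):0 a9@(4,2):0 a10@(1,1):0 a11@(3,0):0 a12@(0,2):1 a13@(1,2):1 a14@(3,3):0 a15@(3,2):0
t=2: (unchanged — steady state)

14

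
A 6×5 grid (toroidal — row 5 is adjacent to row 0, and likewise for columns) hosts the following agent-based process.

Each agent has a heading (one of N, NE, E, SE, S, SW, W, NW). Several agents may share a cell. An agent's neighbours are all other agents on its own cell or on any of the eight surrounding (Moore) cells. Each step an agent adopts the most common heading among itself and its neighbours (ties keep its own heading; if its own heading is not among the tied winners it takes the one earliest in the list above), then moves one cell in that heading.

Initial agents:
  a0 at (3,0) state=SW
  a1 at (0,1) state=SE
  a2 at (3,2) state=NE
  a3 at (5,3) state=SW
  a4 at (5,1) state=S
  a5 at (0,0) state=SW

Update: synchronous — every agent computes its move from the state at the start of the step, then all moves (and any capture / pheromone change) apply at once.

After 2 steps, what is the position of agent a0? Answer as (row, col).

t=1: a0@(4,4):SW a1@(1,2):SE a2@(2,3):NE a3@(0,2):SW a4@(0,1):S a5@(1,4):SW
t=2: a0@(5,3):SW a1@(2,3):SE a2@(1,4):NE a3@(1,1):SW a4@(1,1):S a5@(2,3):SW

(5, 3)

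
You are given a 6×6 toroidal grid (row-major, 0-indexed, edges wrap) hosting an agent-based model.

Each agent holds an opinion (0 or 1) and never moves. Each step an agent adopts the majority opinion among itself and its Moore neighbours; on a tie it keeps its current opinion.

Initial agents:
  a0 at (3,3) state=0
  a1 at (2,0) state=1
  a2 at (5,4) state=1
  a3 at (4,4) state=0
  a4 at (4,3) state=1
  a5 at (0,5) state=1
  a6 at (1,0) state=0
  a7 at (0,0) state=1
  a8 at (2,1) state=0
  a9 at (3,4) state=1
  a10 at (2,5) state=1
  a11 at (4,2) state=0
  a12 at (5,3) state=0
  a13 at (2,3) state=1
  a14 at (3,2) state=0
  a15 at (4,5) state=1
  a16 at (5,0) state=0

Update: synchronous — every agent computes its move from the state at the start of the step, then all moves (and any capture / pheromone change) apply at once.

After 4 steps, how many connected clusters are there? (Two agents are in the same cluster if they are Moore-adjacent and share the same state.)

t=1: a0@(3,3):0 a1@(2,0):1 a2@(5,4):1 a3@(4,4):1 a4@(4,3):0 a5@(0,5):1 a6@(1,0):1 a7@(0,0):1 a8@(2,1):0 a9@(3,4):1 a10@(2,5):1 a11@(4,2):0 a12@(5,3):0 a13@(2,3):1 a14@(3,2):0 a15@(4,5):1 a16@(5,0):1
t=2: (unchanged — steady state)

2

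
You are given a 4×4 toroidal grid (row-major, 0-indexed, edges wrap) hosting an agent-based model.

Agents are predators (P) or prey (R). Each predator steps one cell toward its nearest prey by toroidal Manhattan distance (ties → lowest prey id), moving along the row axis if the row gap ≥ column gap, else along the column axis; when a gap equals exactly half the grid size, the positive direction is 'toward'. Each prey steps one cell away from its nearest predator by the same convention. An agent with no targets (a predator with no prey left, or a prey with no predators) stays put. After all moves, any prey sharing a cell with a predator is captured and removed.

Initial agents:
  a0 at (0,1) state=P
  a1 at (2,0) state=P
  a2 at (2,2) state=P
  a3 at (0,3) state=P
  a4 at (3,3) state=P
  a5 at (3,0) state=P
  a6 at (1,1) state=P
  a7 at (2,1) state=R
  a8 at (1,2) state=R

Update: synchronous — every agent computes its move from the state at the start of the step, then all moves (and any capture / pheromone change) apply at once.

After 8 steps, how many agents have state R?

1

t=1: a0@(1,1):P a1@(2,1):P a2@(2,1):P a3@(1,3):P a4@(3,0):P a5@(2,0):P a6@(2,1):P a7@(2,2):R a8@(0,2):R
t=2: a0@(2,1):P a1@(2,2):P a2@(2,2):P a3@(2,3):P a4@(3,1):P a5@(2,1):P a6@(2,2):P a8@(3,2):R
t=3: a0@(3,1):P a1@(3,2):P a2@(3,2):P a3@(3,3):P a4@(3,2):P a5@(3,1):P a6@(3,2):P a8@(0,2):R
t=4: a0@(0,1):P a1@(0,2):P a2@(0,2):P a3@(0,3):P a4@(0,2):P a5@(0,1):P a6@(0,2):P a8@(1,2):R
t=5: a0@(1,1):P a1@(1,2):P a2@(1,2):P a3@(1,3):P a4@(1,2):P a5@(1,1):P a6@(1,2):P a8@(2,2):R
t=6: a0@(2,1):P a1@(2,2):P a2@(2,2):P a3@(2,3):P a4@(2,2):P a5@(2,1):P a6@(2,2):P a8@(3,2):R
t=7: a0@(3,1):P a1@(3,2):P a2@(3,2):P a3@(3,3):P a4@(3,2):P a5@(3,1):P a6@(3,2):P a8@(0,2):R
t=8: a0@(0,1):P a1@(0,2):P a2@(0,2):P a3@(0,3):P a4@(0,2):P a5@(0,1):P a6@(0,2):P a8@(1,2):R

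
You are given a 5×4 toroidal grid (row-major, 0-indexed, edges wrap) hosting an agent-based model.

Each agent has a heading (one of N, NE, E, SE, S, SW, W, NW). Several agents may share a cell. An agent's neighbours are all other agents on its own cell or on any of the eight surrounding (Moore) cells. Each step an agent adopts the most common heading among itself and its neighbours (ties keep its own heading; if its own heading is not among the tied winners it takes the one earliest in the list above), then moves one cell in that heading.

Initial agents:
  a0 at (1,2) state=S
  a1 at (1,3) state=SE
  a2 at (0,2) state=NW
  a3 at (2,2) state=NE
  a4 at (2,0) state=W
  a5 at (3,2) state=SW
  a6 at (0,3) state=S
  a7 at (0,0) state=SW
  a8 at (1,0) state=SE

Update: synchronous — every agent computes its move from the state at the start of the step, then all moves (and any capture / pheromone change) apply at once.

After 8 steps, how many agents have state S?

8

t=1: a0@(2,2):S a1@(2,0):SE a2@(1,2):S a3@(1,3):NE a4@(3,1):SE a5@(4,1):SW a6@(1,3):S a7@(1,1):SE a8@(2,1):SE
t=2: a0@(3,2):S a1@(3,1):SE a2@(2,2):S a3@(2,3):S a4@(4,2):SE a5@(0,0):SW a6@(2,3):S a7@(2,2):SE a8@(3,2):SE
t=3: a0@(4,2):S a1@(4,2):SE a2@(3,2):S a3@(3,3):S a4@(0,3):SE a5@(1,3):SW a6@(3,3):S a7@(3,2):S a8@(4,3):SE
t=4: a0@(0,2):S a1@(0,2):S a2@(4,2):S a3@(4,3):S a4@(1,0):SE a5@(2,2):SW a6@(4,3):S a7@(4,2):S a8@(0,3):S
t=5: a0@(1,2):S a1@(1,2):S a2@(0,2):S a3@(0,3):S a4@(2,1):SE a5@(3,1):SW a6@(0,3):S a7@(0,2):S a8@(1,3):S
t=6: a0@(2,2):S a1@(2,2):S a2@(1,2):S a3@(1,3):S a4@(3,1):S a5@(4,0):SW a6@(1,3):S a7@(1,2):S a8@(2,3):S
t=7: a0@(3,2):S a1@(3,2):S a2@(2,2):S a3@(2,3):S a4@(4,1):S a5@(0,3):SW a6@(2,3):S a7@(2,2):S a8@(3,3):S
t=8: a0@(4,2):S a1@(4,2):S a2@(3,2):S a3@(3,3):S a4@(0,1):S a5@(1,2):SW a6@(3,3):S a7@(3,2):S a8@(4,3):S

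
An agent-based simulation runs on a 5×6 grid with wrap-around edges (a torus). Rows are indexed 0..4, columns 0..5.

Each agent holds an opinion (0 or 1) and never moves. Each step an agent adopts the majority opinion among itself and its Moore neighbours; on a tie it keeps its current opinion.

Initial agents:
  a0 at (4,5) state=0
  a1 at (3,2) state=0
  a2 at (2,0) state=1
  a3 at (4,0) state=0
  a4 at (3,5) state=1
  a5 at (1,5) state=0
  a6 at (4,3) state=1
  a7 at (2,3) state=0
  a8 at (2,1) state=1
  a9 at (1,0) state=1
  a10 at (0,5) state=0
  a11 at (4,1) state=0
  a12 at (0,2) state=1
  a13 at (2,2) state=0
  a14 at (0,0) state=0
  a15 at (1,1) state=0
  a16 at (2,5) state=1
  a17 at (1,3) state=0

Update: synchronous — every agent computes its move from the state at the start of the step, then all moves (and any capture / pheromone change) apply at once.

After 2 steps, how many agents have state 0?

t=1: a0@(4,5):0 a1@(3,2):0 a2@(2,0):1 a3@(4,0):0 a4@(3,5):1 a5@(1,5):0 a6@(4,3):1 a7@(2,3):0 a8@(2,1):1 a9@(1,0):1 a10@(0,5):0 a11@(4,1):0 a12@(0,2):0 a13@(2,2):0 a14@(0,0):0 a15@(1,1):1 a16@(2,5):1 a17@(1,3):0
t=2: a0@(4,5):0 a1@(3,2):0 a2@(2,0):1 a3@(4,0):0 a4@(3,5):1 a5@(1,5):0 a6@(4,3):0 a7@(2,3):0 a8@(2,1):1 a9@(1,0):1 a10@(0,5):0 a11@(4,1):0 a12@(0,2):0 a13@(2,2):0 a14@(0,0):0 a15@(1,1):1 a16@(2,5):1 a17@(1,3):0

12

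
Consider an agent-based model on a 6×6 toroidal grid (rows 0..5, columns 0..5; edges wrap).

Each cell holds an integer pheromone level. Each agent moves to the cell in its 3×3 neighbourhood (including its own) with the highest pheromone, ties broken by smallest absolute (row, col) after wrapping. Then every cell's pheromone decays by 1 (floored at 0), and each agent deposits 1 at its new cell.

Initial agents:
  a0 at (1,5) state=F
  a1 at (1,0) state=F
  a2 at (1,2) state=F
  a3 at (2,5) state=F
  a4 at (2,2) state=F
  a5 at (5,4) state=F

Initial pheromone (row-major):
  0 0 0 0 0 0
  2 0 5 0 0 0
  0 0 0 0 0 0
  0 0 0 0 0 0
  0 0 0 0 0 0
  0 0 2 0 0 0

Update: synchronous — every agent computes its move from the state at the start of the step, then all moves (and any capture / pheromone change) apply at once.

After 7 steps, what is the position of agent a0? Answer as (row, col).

(1, 0)

t=1: a0@(1,0) a1@(1,0) a2@(1,2) a3@(1,0) a4@(1,2) a5@(0,3) | pheromone: 0 0 0 1 0 0 / 4 0 6 0 0 0 / 0 0 0 0 0 0 / 0 0 0 0 0 0 / 0 0 0 0 0 0 / 0 0 1 0 0 0
t=2: a0@(1,0) a1@(1,0) a2@(1,2) a3@(1,0) a4@(1,2) a5@(1,2) | pheromone: 0 0 0 0 0 0 / 6 0 8 0 0 0 / 0 0 0 0 0 0 / 0 0 0 0 0 0 / 0 0 0 0 0 0 / 0 0 0 0 0 0
t=3: a0@(1,0) a1@(1,0) a2@(1,2) a3@(1,0) a4@(1,2) a5@(1,2) | pheromone: 0 0 0 0 0 0 / 8 0 10 0 0 0 / 0 0 0 0 0 0 / 0 0 0 0 0 0 / 0 0 0 0 0 0 / 0 0 0 0 0 0
t=4: a0@(1,0) a1@(1,0) a2@(1,2) a3@(1,0) a4@(1,2) a5@(1,2) | pheromone: 0 0 0 0 0 0 / 10 0 12 0 0 0 / 0 0 0 0 0 0 / 0 0 0 0 0 0 / 0 0 0 0 0 0 / 0 0 0 0 0 0
t=5: a0@(1,0) a1@(1,0) a2@(1,2) a3@(1,0) a4@(1,2) a5@(1,2) | pheromone: 0 0 0 0 0 0 / 12 0 14 0 0 0 / 0 0 0 0 0 0 / 0 0 0 0 0 0 / 0 0 0 0 0 0 / 0 0 0 0 0 0
t=6: a0@(1,0) a1@(1,0) a2@(1,2) a3@(1,0) a4@(1,2) a5@(1,2) | pheromone: 0 0 0 0 0 0 / 14 0 16 0 0 0 / 0 0 0 0 0 0 / 0 0 0 0 0 0 / 0 0 0 0 0 0 / 0 0 0 0 0 0
t=7: a0@(1,0) a1@(1,0) a2@(1,2) a3@(1,0) a4@(1,2) a5@(1,2) | pheromone: 0 0 0 0 0 0 / 16 0 18 0 0 0 / 0 0 0 0 0 0 / 0 0 0 0 0 0 / 0 0 0 0 0 0 / 0 0 0 0 0 0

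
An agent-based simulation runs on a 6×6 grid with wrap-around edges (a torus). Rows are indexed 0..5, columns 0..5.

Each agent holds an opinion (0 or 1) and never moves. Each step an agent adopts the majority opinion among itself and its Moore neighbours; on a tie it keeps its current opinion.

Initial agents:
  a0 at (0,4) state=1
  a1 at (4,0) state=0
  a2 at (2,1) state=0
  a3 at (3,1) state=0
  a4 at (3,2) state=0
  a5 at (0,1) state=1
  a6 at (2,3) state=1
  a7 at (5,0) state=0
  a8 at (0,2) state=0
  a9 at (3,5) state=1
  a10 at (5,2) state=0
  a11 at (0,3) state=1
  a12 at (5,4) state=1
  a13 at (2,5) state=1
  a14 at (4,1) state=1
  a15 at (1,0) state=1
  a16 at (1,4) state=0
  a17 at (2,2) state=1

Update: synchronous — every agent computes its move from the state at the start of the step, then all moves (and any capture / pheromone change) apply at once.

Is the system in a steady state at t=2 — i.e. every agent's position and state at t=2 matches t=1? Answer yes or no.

no

t=1: a0@(0,4):1 a1@(4,0):0 a2@(2,1):0 a3@(3,1):0 a4@(3,2):0 a5@(0,1):0 a6@(2,3):1 a7@(5,0):0 a8@(0,2):0 a9@(3,5):1 a10@(5,2):1 a11@(0,3):1 a12@(5,4):1 a13@(2,5):1 a14@(4,1):0 a15@(1,0):1 a16@(1,4):1 a17@(2,2):0
t=2: a0@(0,4):1 a1@(4,0):0 a2@(2,1):0 a3@(3,1):0 a4@(3,2):0 a5@(0,1):0 a6@(2,3):1 a7@(5,0):0 a8@(0,2):0 a9@(3,5):1 a10@(5,2):0 a11@(0,3):1 a12@(5,4):1 a13@(2,5):1 a14@(4,1):0 a15@(1,0):1 a16@(1,4):1 a17@(2,2):0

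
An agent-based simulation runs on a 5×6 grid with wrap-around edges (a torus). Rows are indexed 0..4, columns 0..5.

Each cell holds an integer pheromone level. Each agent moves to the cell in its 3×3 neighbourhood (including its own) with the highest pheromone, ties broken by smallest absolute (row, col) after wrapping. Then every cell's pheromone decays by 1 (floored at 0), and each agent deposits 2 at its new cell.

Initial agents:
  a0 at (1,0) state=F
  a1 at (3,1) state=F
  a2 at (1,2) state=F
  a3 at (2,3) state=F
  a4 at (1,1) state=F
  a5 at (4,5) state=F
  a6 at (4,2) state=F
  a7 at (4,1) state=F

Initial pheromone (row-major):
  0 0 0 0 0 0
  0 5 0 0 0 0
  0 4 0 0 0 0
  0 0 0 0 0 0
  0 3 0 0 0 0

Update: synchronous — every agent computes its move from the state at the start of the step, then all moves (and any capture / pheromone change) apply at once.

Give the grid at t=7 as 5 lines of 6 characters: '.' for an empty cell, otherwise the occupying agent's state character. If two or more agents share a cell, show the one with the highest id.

t=1: a0@(1,1) a1@(2,1) a2@(1,1) a3@(1,2) a4@(1,1) a5@(0,0) a6@(4,1) a7@(4,1) | pheromone: 2 0 0 0 0 0 / 0 10 2 0 0 0 / 0 5 0 0 0 0 / 0 0 0 0 0 0 / 0 6 0 0 0 0
t=2: a0@(1,1) a1@(1,1) a2@(1,1) a3@(1,1) a4@(1,1) a5@(1,1) a6@(4,1) a7@(4,1) | pheromone: 1 0 0 0 0 0 / 0 21 1 0 0 0 / 0 4 0 0 0 0 / 0 0 0 0 0 0 / 0 9 0 0 0 0
t=3: a0@(1,1) a1@(1,1) a2@(1,1) a3@(1,1) a4@(1,1) a5@(1,1) a6@(4,1) a7@(4,1) | pheromone: 0 0 0 0 0 0 / 0 32 0 0 0 0 / 0 3 0 0 0 0 / 0 0 0 0 0 0 / 0 12 0 0 0 0
t=4: a0@(1,1) a1@(1,1) a2@(1,1) a3@(1,1) a4@(1,1) a5@(1,1) a6@(4,1) a7@(4,1) | pheromone: 0 0 0 0 0 0 / 0 43 0 0 0 0 / 0 2 0 0 0 0 / 0 0 0 0 0 0 / 0 15 0 0 0 0
t=5: a0@(1,1) a1@(1,1) a2@(1,1) a3@(1,1) a4@(1,1) a5@(1,1) a6@(4,1) a7@(4,1) | pheromone: 0 0 0 0 0 0 / 0 54 0 0 0 0 / 0 1 0 0 0 0 / 0 0 0 0 0 0 / 0 18 0 0 0 0
t=6: a0@(1,1) a1@(1,1) a2@(1,1) a3@(1,1) a4@(1,1) a5@(1,1) a6@(4,1) a7@(4,1) | pheromone: 0 0 0 0 0 0 / 0 65 0 0 0 0 / 0 0 0 0 0 0 / 0 0 0 0 0 0 / 0 21 0 0 0 0
t=7: a0@(1,1) a1@(1,1) a2@(1,1) a3@(1,1) a4@(1,1) a5@(1,1) a6@(4,1) a7@(4,1) | pheromone: 0 0 0 0 0 0 / 0 76 0 0 0 0 / 0 0 0 0 0 0 / 0 0 0 0 0 0 / 0 24 0 0 0 0

......
.F....
......
......
.F....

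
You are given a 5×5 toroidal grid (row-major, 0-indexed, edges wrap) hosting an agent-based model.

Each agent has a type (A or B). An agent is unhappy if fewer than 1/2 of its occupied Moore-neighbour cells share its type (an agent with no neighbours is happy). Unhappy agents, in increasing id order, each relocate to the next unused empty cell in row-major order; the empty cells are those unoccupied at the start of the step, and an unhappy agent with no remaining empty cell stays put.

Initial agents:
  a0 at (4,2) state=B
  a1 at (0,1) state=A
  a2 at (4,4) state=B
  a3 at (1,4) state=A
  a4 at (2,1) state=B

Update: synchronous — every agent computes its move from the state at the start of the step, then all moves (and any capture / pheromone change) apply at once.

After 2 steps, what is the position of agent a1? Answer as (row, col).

t=1: a0@(0,0):B a1@(0,2):A a2@(4,4):B a3@(1,4):A a4@(2,1):B
t=2: a0@(0,0):B a1@(0,2):A a2@(4,4):B a3@(0,1):A a4@(2,1):B

(0, 2)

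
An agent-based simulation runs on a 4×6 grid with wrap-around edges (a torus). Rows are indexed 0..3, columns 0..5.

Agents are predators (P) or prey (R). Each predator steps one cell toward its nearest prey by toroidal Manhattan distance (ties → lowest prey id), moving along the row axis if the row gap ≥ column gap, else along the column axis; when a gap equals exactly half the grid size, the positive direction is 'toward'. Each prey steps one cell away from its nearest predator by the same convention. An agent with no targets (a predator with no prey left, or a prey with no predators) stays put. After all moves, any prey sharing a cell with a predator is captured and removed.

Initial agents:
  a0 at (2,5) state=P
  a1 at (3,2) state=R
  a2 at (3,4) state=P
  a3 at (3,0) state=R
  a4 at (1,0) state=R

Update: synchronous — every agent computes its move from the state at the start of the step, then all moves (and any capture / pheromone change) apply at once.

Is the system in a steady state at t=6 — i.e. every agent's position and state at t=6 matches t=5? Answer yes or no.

yes

t=1: a0@(3,5):P a1@(3,1):R a2@(3,3):P a3@(0,0):R a4@(0,0):R
t=2: a0@(3,0):P a2@(3,2):P a3@(1,0):R a4@(1,0):R
t=3: a0@(0,0):P a2@(0,2):P
t=4: (unchanged — steady state)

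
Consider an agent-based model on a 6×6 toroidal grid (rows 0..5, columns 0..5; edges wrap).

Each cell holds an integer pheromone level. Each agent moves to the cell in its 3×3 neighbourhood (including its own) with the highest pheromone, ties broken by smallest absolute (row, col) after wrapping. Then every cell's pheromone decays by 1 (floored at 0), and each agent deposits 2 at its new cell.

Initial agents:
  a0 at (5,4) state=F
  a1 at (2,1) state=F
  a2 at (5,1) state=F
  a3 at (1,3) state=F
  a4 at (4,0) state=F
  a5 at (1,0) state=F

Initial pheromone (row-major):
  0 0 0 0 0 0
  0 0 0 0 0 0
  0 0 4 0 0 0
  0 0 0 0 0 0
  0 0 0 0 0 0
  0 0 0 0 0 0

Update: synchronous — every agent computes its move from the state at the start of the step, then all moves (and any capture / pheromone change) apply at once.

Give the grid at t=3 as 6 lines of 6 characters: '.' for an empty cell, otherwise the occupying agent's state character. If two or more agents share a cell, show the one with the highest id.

t=1: a0@(0,3) a1@(2,2) a2@(0,0) a3@(2,2) a4@(3,0) a5@(0,0) | pheromone: 4 0 0 2 0 0 / 0 0 0 0 0 0 / 0 0 7 0 0 0 / 2 0 0 0 0 0 / 0 0 0 0 0 0 / 0 0 0 0 0 0
t=2: a0@(0,3) a1@(2,2) a2@(0,0) a3@(2,2) a4@(3,0) a5@(0,0) | pheromone: 7 0 0 3 0 0 / 0 0 0 0 0 0 / 0 0 10 0 0 0 / 3 0 0 0 0 0 / 0 0 0 0 0 0 / 0 0 0 0 0 0
t=3: a0@(0,3) a1@(2,2) a2@(0,0) a3@(2,2) a4@(3,0) a5@(0,0) | pheromone: 10 0 0 4 0 0 / 0 0 0 0 0 0 / 0 0 13 0 0 0 / 4 0 0 0 0 0 / 0 0 0 0 0 0 / 0 0 0 0 0 0

F..F..
......
..F...
F.....
......
......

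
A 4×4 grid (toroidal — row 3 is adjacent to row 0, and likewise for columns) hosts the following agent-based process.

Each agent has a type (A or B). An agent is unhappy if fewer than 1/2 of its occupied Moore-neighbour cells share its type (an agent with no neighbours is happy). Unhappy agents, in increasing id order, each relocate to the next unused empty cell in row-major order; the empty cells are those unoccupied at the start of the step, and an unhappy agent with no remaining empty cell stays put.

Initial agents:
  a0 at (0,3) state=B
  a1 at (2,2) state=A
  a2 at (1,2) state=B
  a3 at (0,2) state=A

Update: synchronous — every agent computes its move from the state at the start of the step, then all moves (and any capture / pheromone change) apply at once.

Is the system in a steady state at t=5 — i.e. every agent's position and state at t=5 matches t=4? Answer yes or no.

no

t=1: a0@(0,3):B a1@(0,0):A a2@(0,1):B a3@(1,0):A
t=2: a0@(0,2):B a1@(1,1):A a2@(1,2):B a3@(1,3):A
t=3: a0@(0,0):B a1@(0,1):A a2@(0,3):B a3@(1,0):A
t=4: a0@(0,2):B a1@(0,1):A a2@(0,3):B a3@(1,1):A
t=5: a0@(0,0):B a1@(0,1):A a2@(0,3):B a3@(1,1):A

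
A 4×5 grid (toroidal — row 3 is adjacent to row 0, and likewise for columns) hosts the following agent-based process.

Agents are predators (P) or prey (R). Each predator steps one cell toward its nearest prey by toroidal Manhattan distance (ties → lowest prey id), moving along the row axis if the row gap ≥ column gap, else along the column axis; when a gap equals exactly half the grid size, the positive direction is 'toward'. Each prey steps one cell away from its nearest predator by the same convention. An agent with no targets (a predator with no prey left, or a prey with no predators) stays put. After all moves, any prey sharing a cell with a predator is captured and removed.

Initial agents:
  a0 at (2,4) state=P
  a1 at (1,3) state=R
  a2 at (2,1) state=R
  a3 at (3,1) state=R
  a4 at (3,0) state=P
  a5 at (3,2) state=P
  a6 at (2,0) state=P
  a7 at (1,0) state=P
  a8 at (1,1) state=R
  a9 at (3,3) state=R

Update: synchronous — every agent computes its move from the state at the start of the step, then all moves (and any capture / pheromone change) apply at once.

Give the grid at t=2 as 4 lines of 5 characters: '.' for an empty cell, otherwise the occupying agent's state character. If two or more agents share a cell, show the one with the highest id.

t=1: a0@(1,4):P a1@(0,3):R a2@(2,2):R a3@(3,2):R a4@(3,1):P a5@(3,1):P a6@(2,1):P a7@(1,1):P a8@(1,2):R a9@(3,4):R
t=2: a0@(0,4):P a1@(3,3):R a2@(2,3):R a3@(3,3):R a4@(3,2):P a5@(3,2):P a6@(2,2):P a7@(1,2):P a8@(1,3):R a9@(2,4):R

....P
..PR.
..PRR
..PR.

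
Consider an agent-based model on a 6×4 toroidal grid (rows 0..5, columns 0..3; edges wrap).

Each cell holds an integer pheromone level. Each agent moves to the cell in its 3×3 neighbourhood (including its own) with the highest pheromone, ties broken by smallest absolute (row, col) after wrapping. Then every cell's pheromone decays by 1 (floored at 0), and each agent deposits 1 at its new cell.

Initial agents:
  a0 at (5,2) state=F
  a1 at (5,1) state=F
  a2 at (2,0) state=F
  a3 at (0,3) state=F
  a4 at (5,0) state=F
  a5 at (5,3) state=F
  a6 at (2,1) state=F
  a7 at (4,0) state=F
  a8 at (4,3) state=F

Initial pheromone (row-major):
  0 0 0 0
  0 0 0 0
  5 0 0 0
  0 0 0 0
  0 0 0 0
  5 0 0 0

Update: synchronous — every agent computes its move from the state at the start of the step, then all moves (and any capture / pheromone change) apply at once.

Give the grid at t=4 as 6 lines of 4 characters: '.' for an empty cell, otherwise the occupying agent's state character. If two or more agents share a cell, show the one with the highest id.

....
....
F...
....
....
F...

t=1: a0@(0,1) a1@(5,0) a2@(2,0) a3@(5,0) a4@(5,0) a5@(5,0) a6@(2,0) a7@(5,0) a8@(5,0) | pheromone: 0 1 0 0 / 0 0 0 0 / 6 0 0 0 / 0 0 0 0 / 0 0 0 0 / 10 0 0 0
t=2: a0@(5,0) a1@(5,0) a2@(2,0) a3@(5,0) a4@(5,0) a5@(5,0) a6@(2,0) a7@(5,0) a8@(5,0) | pheromone: 0 0 0 0 / 0 0 0 0 / 7 0 0 0 / 0 0 0 0 / 0 0 0 0 / 16 0 0 0
t=3: a0@(5,0) a1@(5,0) a2@(2,0) a3@(5,0) a4@(5,0) a5@(5,0) a6@(2,0) a7@(5,0) a8@(5,0) | pheromone: 0 0 0 0 / 0 0 0 0 / 8 0 0 0 / 0 0 0 0 / 0 0 0 0 / 22 0 0 0
t=4: a0@(5,0) a1@(5,0) a2@(2,0) a3@(5,0) a4@(5,0) a5@(5,0) a6@(2,0) a7@(5,0) a8@(5,0) | pheromone: 0 0 0 0 / 0 0 0 0 / 9 0 0 0 / 0 0 0 0 / 0 0 0 0 / 28 0 0 0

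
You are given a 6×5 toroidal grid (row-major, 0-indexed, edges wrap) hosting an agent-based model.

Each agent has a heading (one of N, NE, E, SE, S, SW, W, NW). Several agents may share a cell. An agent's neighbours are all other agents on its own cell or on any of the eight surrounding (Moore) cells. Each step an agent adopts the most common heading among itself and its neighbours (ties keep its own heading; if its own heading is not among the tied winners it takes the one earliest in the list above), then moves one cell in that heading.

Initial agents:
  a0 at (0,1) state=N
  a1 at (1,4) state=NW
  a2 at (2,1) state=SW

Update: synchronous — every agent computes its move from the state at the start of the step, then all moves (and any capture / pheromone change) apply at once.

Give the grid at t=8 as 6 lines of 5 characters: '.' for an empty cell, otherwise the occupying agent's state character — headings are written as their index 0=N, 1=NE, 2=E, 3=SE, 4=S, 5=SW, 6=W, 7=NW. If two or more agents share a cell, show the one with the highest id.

t=1: a0@(5,1):N a1@(0,3):NW a2@(3,0):SW
t=2: a0@(4,1):N a1@(5,2):NW a2@(4,4):SW
t=3: a0@(3,1):N a1@(4,1):NW a2@(5,3):SW
t=4: a0@(2,1):N a1@(3,0):NW a2@(0,2):SW
t=5: a0@(1,1):N a1@(2,4):NW a2@(1,1):SW
t=6: a0@(0,1):N a1@(1,3):NW a2@(2,0):SW
t=7: a0@(5,1):N a1@(0,2):NW a2@(3,4):SW
t=8: a0@(4,1):N a1@(5,1):NW a2@(4,3):SW

.....
.....
.....
.....
.0.5.
.7...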